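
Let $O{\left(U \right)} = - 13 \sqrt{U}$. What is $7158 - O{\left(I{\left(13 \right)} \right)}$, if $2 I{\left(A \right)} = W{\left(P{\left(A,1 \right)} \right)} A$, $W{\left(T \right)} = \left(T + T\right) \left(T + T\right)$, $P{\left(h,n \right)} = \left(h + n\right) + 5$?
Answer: $7158 + 247 \sqrt{26} \approx 8417.5$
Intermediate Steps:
$P{\left(h,n \right)} = 5 + h + n$
$W{\left(T \right)} = 4 T^{2}$ ($W{\left(T \right)} = 2 T 2 T = 4 T^{2}$)
$I{\left(A \right)} = 2 A \left(6 + A\right)^{2}$ ($I{\left(A \right)} = \frac{4 \left(5 + A + 1\right)^{2} A}{2} = \frac{4 \left(6 + A\right)^{2} A}{2} = \frac{4 A \left(6 + A\right)^{2}}{2} = 2 A \left(6 + A\right)^{2}$)
$7158 - O{\left(I{\left(13 \right)} \right)} = 7158 - - 13 \sqrt{2 \cdot 13 \left(6 + 13\right)^{2}} = 7158 - - 13 \sqrt{2 \cdot 13 \cdot 19^{2}} = 7158 - - 13 \sqrt{2 \cdot 13 \cdot 361} = 7158 - - 13 \sqrt{9386} = 7158 - - 13 \cdot 19 \sqrt{26} = 7158 - - 247 \sqrt{26} = 7158 + 247 \sqrt{26}$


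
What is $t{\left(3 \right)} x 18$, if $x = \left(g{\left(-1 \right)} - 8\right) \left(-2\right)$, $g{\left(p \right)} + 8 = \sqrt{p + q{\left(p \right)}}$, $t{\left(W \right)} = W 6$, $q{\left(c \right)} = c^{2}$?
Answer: $10368$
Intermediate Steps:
$t{\left(W \right)} = 6 W$
$g{\left(p \right)} = -8 + \sqrt{p + p^{2}}$
$x = 32$ ($x = \left(\left(-8 + \sqrt{- (1 - 1)}\right) - 8\right) \left(-2\right) = \left(\left(-8 + \sqrt{\left(-1\right) 0}\right) - 8\right) \left(-2\right) = \left(\left(-8 + \sqrt{0}\right) - 8\right) \left(-2\right) = \left(\left(-8 + 0\right) - 8\right) \left(-2\right) = \left(-8 - 8\right) \left(-2\right) = \left(-16\right) \left(-2\right) = 32$)
$t{\left(3 \right)} x 18 = 6 \cdot 3 \cdot 32 \cdot 18 = 18 \cdot 32 \cdot 18 = 576 \cdot 18 = 10368$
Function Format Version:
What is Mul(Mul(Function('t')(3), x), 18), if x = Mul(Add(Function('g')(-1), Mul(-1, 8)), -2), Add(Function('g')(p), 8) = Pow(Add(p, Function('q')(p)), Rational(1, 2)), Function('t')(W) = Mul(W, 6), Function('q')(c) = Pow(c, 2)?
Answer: 10368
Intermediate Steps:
Function('t')(W) = Mul(6, W)
Function('g')(p) = Add(-8, Pow(Add(p, Pow(p, 2)), Rational(1, 2)))
x = 32 (x = Mul(Add(Add(-8, Pow(Mul(-1, Add(1, -1)), Rational(1, 2))), Mul(-1, 8)), -2) = Mul(Add(Add(-8, Pow(Mul(-1, 0), Rational(1, 2))), -8), -2) = Mul(Add(Add(-8, Pow(0, Rational(1, 2))), -8), -2) = Mul(Add(Add(-8, 0), -8), -2) = Mul(Add(-8, -8), -2) = Mul(-16, -2) = 32)
Mul(Mul(Function('t')(3), x), 18) = Mul(Mul(Mul(6, 3), 32), 18) = Mul(Mul(18, 32), 18) = Mul(576, 18) = 10368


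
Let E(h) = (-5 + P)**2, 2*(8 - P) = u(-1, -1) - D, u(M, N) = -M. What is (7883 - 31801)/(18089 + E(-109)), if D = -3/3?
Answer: -23918/18093 ≈ -1.3219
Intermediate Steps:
D = -1 (D = -3*1/3 = -1)
P = 7 (P = 8 - (-1*(-1) - 1*(-1))/2 = 8 - (1 + 1)/2 = 8 - 1/2*2 = 8 - 1 = 7)
E(h) = 4 (E(h) = (-5 + 7)**2 = 2**2 = 4)
(7883 - 31801)/(18089 + E(-109)) = (7883 - 31801)/(18089 + 4) = -23918/18093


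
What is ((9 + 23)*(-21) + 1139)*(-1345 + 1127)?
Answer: -101806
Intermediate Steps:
((9 + 23)*(-21) + 1139)*(-1345 + 1127) = (32*(-21) + 1139)*(-218) = (-672 + 1139)*(-218) = 467*(-218) = -101806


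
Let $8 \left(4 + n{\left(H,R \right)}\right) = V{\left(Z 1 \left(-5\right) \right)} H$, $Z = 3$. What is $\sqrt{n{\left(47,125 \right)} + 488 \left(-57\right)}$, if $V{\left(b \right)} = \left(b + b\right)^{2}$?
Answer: $\frac{i \sqrt{90130}}{2} \approx 150.11 i$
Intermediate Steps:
$V{\left(b \right)} = 4 b^{2}$ ($V{\left(b \right)} = \left(2 b\right)^{2} = 4 b^{2}$)
$n{\left(H,R \right)} = -4 + \frac{225 H}{2}$ ($n{\left(H,R \right)} = -4 + \frac{4 \left(3 \cdot 1 \left(-5\right)\right)^{2} H}{8} = -4 + \frac{4 \left(3 \left(-5\right)\right)^{2} H}{8} = -4 + \frac{4 \left(-15\right)^{2} H}{8} = -4 + \frac{4 \cdot 225 H}{8} = -4 + \frac{900 H}{8} = -4 + \frac{225 H}{2}$)
$\sqrt{n{\left(47,125 \right)} + 488 \left(-57\right)} = \sqrt{\left(-4 + \frac{225}{2} \cdot 47\right) + 488 \left(-57\right)} = \sqrt{\left(-4 + \frac{10575}{2}\right) - 27816} = \sqrt{\frac{10567}{2} - 27816} = \sqrt{- \frac{45065}{2}} = \frac{i \sqrt{90130}}{2}$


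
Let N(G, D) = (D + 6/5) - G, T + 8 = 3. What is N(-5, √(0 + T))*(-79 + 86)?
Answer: 217/5 + 7*I*√5 ≈ 43.4 + 15.652*I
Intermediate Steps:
T = -5 (T = -8 + 3 = -5)
N(G, D) = 6/5 + D - G (N(G, D) = (D + 6*(⅕)) - G = (D + 6/5) - G = (6/5 + D) - G = 6/5 + D - G)
N(-5, √(0 + T))*(-79 + 86) = (6/5 + √(0 - 5) - 1*(-5))*(-79 + 86) = (6/5 + √(-5) + 5)*7 = (6/5 + I*√5 + 5)*7 = (31/5 + I*√5)*7 = 217/5 + 7*I*√5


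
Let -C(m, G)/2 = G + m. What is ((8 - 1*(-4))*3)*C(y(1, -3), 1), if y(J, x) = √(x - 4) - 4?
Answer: 216 - 72*I*√7 ≈ 216.0 - 190.49*I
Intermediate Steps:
y(J, x) = -4 + √(-4 + x) (y(J, x) = √(-4 + x) - 4 = -4 + √(-4 + x))
C(m, G) = -2*G - 2*m (C(m, G) = -2*(G + m) = -2*G - 2*m)
((8 - 1*(-4))*3)*C(y(1, -3), 1) = ((8 - 1*(-4))*3)*(-2*1 - 2*(-4 + √(-4 - 3))) = ((8 + 4)*3)*(-2 - 2*(-4 + √(-7))) = (12*3)*(-2 - 2*(-4 + I*√7)) = 36*(-2 + (8 - 2*I*√7)) = 36*(6 - 2*I*√7) = 216 - 72*I*√7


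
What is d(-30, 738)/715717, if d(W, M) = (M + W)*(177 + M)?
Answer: 647820/715717 ≈ 0.90513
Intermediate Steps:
d(W, M) = (177 + M)*(M + W)
d(-30, 738)/715717 = (738² + 177*738 + 177*(-30) + 738*(-30))/715717 = (544644 + 130626 - 5310 - 22140)*(1/715717) = 647820*(1/715717) = 647820/715717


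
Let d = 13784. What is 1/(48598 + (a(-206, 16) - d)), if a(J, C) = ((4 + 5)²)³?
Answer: 1/566255 ≈ 1.7660e-6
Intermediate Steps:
a(J, C) = 531441 (a(J, C) = (9²)³ = 81³ = 531441)
1/(48598 + (a(-206, 16) - d)) = 1/(48598 + (531441 - 1*13784)) = 1/(48598 + (531441 - 13784)) = 1/(48598 + 517657) = 1/566255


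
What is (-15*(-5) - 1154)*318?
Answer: -343122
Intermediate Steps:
(-15*(-5) - 1154)*318 = (75 - 1154)*318 = -1079*318 = -343122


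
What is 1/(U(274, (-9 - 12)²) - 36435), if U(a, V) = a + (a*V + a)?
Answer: 1/84947 ≈ 1.1772e-5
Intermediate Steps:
U(a, V) = 2*a + V*a (U(a, V) = a + (V*a + a) = a + (a + V*a) = 2*a + V*a)
1/(U(274, (-9 - 12)²) - 36435) = 1/(274*(2 + (-9 - 12)²) - 36435) = 1/(274*(2 + (-21)²) - 36435) = 1/(274*(2 + 441) - 36435) = 1/(274*443 - 36435) = 1/(121382 - 36435) = 1/84947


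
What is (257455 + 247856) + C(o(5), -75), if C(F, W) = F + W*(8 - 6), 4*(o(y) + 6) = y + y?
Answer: 1010315/2 ≈ 5.0516e+5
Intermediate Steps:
o(y) = -6 + y/2 (o(y) = -6 + (y + y)/4 = -6 + (2*y)/4 = -6 + y/2)
C(F, W) = F + 2*W (C(F, W) = F + W*2 = F + 2*W)
(257455 + 247856) + C(o(5), -75) = (257455 + 247856) + ((-6 + (½)*5) + 2*(-75)) = 505311 + ((-6 + 5/2) - 150) = 505311 + (-7/2 - 150) = 505311 - 307/2 = 1010315/2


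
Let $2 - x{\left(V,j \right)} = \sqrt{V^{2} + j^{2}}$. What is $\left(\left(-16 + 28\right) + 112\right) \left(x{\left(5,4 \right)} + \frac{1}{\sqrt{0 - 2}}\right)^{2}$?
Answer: $31 \left(4 - 2 \sqrt{41} - i \sqrt{2}\right)^{2} \approx 2342.1 + 772.14 i$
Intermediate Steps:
$x{\left(V,j \right)} = 2 - \sqrt{V^{2} + j^{2}}$
$\left(\left(-16 + 28\right) + 112\right) \left(x{\left(5,4 \right)} + \frac{1}{\sqrt{0 - 2}}\right)^{2} = \left(\left(-16 + 28\right) + 112\right) \left(\left(2 - \sqrt{5^{2} + 4^{2}}\right) + \frac{1}{\sqrt{0 - 2}}\right)^{2} = \left(12 + 112\right) \left(\left(2 - \sqrt{25 + 16}\right) + \frac{1}{\sqrt{-2}}\right)^{2} = 124 \left(\left(2 - \sqrt{41}\right) + \frac{1}{i \sqrt{2}}\right)^{2} = 124 \left(\left(2 - \sqrt{41}\right) - \frac{i \sqrt{2}}{2}\right)^{2} = 124 \left(2 - \sqrt{41} - \frac{i \sqrt{2}}{2}\right)^{2}$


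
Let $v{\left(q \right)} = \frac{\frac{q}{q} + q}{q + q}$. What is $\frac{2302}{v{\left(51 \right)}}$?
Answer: $\frac{58701}{13} \approx 4515.5$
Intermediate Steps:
$v{\left(q \right)} = \frac{1 + q}{2 q}$
$\frac{2302}{v{\left(51 \right)}} = \frac{2302}{\frac{1}{2} \cdot \frac{1}{51} \left(1 + 51\right)} = \frac{2302}{\frac{1}{2} \cdot \frac{1}{51} \cdot 52} = \frac{2302}{\frac{26}{51}} = 2302 \cdot \frac{51}{26} = \frac{58701}{13}$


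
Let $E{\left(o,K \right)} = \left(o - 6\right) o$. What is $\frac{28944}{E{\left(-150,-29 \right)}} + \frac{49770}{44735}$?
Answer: $\frac{6831744}{2907775} \approx 2.3495$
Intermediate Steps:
$E{\left(o,K \right)} = o \left(-6 + o\right)$ ($E{\left(o,K \right)} = \left(-6 + o\right) o = o \left(-6 + o\right)$)
$\frac{28944}{E{\left(-150,-29 \right)}} + \frac{49770}{44735} = \frac{28944}{\left(-150\right) \left(-6 - 150\right)} + \frac{49770}{44735} = \frac{28944}{\left(-150\right) \left(-156\right)} + 49770 \cdot \frac{1}{44735} = \frac{28944}{23400} + \frac{9954}{8947} = 28944 \cdot \frac{1}{23400} + \frac{9954}{8947} = \frac{402}{325} + \frac{9954}{8947} = \frac{6831744}{2907775}$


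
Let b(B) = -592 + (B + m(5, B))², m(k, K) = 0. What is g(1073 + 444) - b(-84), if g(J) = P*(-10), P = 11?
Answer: -6574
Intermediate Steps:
b(B) = -592 + B² (b(B) = -592 + (B + 0)² = -592 + B²)
g(J) = -110 (g(J) = 11*(-10) = -110)
g(1073 + 444) - b(-84) = -110 - (-592 + (-84)²) = -110 - (-592 + 7056) = -110 - 1*6464 = -110 - 6464 = -6574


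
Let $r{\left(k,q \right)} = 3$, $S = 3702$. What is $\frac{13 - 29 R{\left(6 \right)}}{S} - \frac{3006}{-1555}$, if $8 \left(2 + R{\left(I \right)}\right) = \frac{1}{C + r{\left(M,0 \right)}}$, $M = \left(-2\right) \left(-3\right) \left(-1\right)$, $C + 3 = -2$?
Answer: $\frac{179862967}{92105760} \approx 1.9528$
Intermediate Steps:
$C = -5$ ($C = -3 - 2 = -5$)
$M = -6$ ($M = 6 \left(-1\right) = -6$)
$R{\left(I \right)} = - \frac{33}{16}$ ($R{\left(I \right)} = -2 + \frac{1}{8 \left(-5 + 3\right)} = -2 + \frac{1}{8 \left(-2\right)} = -2 + \frac{1}{8} \left(- \frac{1}{2}\right) = -2 - \frac{1}{16} = - \frac{33}{16}$)
$\frac{13 - 29 R{\left(6 \right)}}{S} - \frac{3006}{-1555} = \frac{13 - - \frac{957}{16}}{3702} - \frac{3006}{-1555} = \left(13 + \frac{957}{16}\right) \frac{1}{3702} - - \frac{3006}{1555} = \frac{1165}{16} \cdot \frac{1}{3702} + \frac{3006}{1555} = \frac{1165}{59232} + \frac{3006}{1555} = \frac{179862967}{92105760}$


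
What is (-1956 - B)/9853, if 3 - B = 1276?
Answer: -683/9853 ≈ -0.069319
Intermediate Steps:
B = -1273 (B = 3 - 1*1276 = 3 - 1276 = -1273)
(-1956 - B)/9853 = (-1956 - 1*(-1273))/9853 = (-1956 + 1273)*(1/9853) = -683*1/9853 = -683/9853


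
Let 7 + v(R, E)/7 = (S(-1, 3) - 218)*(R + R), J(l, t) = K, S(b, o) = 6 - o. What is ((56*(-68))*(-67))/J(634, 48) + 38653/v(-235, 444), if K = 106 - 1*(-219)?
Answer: 180470510161/229872825 ≈ 785.09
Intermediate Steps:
K = 325 (K = 106 + 219 = 325)
J(l, t) = 325
v(R, E) = -49 - 3010*R (v(R, E) = -49 + 7*(((6 - 1*3) - 218)*(R + R)) = -49 + 7*(((6 - 3) - 218)*(2*R)) = -49 + 7*((3 - 218)*(2*R)) = -49 + 7*(-430*R) = -49 - 3010*R)
((56*(-68))*(-67))/J(634, 48) + 38653/v(-235, 444) = ((56*(-68))*(-67))/325 + 38653/(-49 - 3010*(-235)) = -3808*(-67)*(1/325) + 38653/(-49 + 707350) = 255136*(1/325) + 38653/707301 = 255136/325 + 38653*(1/707301) = 255136/325 + 38653/707301 = 180470510161/229872825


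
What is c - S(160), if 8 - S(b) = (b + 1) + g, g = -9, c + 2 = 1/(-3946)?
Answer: 560331/3946 ≈ 142.00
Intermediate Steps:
c = -7893/3946 (c = -2 + 1/(-3946) = -2 - 1/3946 = -7893/3946 ≈ -2.0003)
S(b) = 16 - b (S(b) = 8 - ((b + 1) - 9) = 8 - ((1 + b) - 9) = 8 - (-8 + b) = 8 + (8 - b) = 16 - b)
c - S(160) = -7893/3946 - (16 - 1*160) = -7893/3946 - (16 - 160) = -7893/3946 - 1*(-144) = -7893/3946 + 144 = 560331/3946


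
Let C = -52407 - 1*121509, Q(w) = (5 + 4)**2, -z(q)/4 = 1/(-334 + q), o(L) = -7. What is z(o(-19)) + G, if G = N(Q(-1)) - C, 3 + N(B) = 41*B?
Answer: 60436798/341 ≈ 1.7723e+5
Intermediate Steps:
z(q) = -4/(-334 + q)
Q(w) = 81 (Q(w) = 9**2 = 81)
N(B) = -3 + 41*B
C = -173916 (C = -52407 - 121509 = -173916)
G = 177234 (G = (-3 + 41*81) - 1*(-173916) = (-3 + 3321) + 173916 = 3318 + 173916 = 177234)
z(o(-19)) + G = -4/(-334 - 7) + 177234 = -4/(-341) + 177234 = -4*(-1/341) + 177234 = 4/341 + 177234 = 60436798/341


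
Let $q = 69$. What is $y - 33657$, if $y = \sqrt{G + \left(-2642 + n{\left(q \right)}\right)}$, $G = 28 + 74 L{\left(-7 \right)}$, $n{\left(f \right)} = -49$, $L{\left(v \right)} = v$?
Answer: $-33657 + i \sqrt{3181} \approx -33657.0 + 56.4 i$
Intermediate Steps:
$G = -490$ ($G = 28 + 74 \left(-7\right) = 28 - 518 = -490$)
$y = i \sqrt{3181}$ ($y = \sqrt{-490 - 2691} = \sqrt{-3181} = i \sqrt{3181} \approx 56.4 i$)
$y - 33657 = i \sqrt{3181} - 33657 = -33657 + i \sqrt{3181}$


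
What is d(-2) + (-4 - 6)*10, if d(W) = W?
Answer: -102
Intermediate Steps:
d(-2) + (-4 - 6)*10 = -2 + (-4 - 6)*10 = -2 - 10*10 = -2 - 100 = -102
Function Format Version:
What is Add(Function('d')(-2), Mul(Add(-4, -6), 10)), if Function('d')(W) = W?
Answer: -102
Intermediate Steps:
Add(Function('d')(-2), Mul(Add(-4, -6), 10)) = Add(-2, Mul(Add(-4, -6), 10)) = Add(-2, Mul(-10, 10)) = Add(-2, -100) = -102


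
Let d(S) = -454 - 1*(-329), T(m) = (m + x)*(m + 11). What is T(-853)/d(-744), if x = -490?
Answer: -1130806/125 ≈ -9046.5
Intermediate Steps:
T(m) = (-490 + m)*(11 + m) (T(m) = (m - 490)*(m + 11) = (-490 + m)*(11 + m))
d(S) = -125 (d(S) = -454 + 329 = -125)
T(-853)/d(-744) = (-5390 + (-853)**2 - 479*(-853))/(-125) = (-5390 + 727609 + 408587)*(-1/125) = 1130806*(-1/125) = -1130806/125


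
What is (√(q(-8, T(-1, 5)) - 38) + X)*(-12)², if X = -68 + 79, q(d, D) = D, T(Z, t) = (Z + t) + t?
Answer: 1584 + 144*I*√29 ≈ 1584.0 + 775.46*I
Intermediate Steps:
T(Z, t) = Z + 2*t
X = 11
(√(q(-8, T(-1, 5)) - 38) + X)*(-12)² = (√((-1 + 2*5) - 38) + 11)*(-12)² = (√((-1 + 10) - 38) + 11)*144 = (√(9 - 38) + 11)*144 = (√(-29) + 11)*144 = (I*√29 + 11)*144 = (11 + I*√29)*144 = 1584 + 144*I*√29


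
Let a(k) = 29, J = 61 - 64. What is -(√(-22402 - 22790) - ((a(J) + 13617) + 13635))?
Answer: 27281 - 2*I*√11298 ≈ 27281.0 - 212.58*I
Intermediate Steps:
J = -3
-(√(-22402 - 22790) - ((a(J) + 13617) + 13635)) = -(√(-22402 - 22790) - ((29 + 13617) + 13635)) = -(√(-45192) - (13646 + 13635)) = -(2*I*√11298 - 1*27281) = -(2*I*√11298 - 27281) = -(-27281 + 2*I*√11298) = 27281 - 2*I*√11298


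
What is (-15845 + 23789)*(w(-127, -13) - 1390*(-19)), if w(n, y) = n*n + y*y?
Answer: 339272352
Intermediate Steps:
w(n, y) = n² + y²
(-15845 + 23789)*(w(-127, -13) - 1390*(-19)) = (-15845 + 23789)*(((-127)² + (-13)²) - 1390*(-19)) = 7944*((16129 + 169) + 26410) = 7944*(16298 + 26410) = 7944*42708 = 339272352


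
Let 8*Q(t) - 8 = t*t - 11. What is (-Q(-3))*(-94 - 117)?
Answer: 633/4 ≈ 158.25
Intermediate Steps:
Q(t) = -3/8 + t²/8 (Q(t) = 1 + (t*t - 11)/8 = 1 + (t² - 11)/8 = 1 + (-11 + t²)/8 = 1 + (-11/8 + t²/8) = -3/8 + t²/8)
(-Q(-3))*(-94 - 117) = (-(-3/8 + (⅛)*(-3)²))*(-94 - 117) = -(-3/8 + (⅛)*9)*(-211) = -(-3/8 + 9/8)*(-211) = -1*¾*(-211) = -¾*(-211) = 633/4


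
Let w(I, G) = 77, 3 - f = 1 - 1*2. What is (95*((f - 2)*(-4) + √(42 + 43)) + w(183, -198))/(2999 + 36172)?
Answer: -683/39171 + 95*√85/39171 ≈ 0.0049235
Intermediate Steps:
f = 4 (f = 3 - (1 - 1*2) = 3 - (1 - 2) = 3 - 1*(-1) = 3 + 1 = 4)
(95*((f - 2)*(-4) + √(42 + 43)) + w(183, -198))/(2999 + 36172) = (95*((4 - 2)*(-4) + √(42 + 43)) + 77)/(2999 + 36172) = (95*(2*(-4) + √85) + 77)/39171 = (95*(-8 + √85) + 77)*(1/39171) = ((-760 + 95*√85) + 77)*(1/39171) = (-683 + 95*√85)*(1/39171) = -683/39171 + 95*√85/39171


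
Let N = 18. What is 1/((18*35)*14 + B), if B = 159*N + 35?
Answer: 1/11717 ≈ 8.5346e-5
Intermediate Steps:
B = 2897 (B = 159*18 + 35 = 2862 + 35 = 2897)
1/((18*35)*14 + B) = 1/((18*35)*14 + 2897) = 1/(630*14 + 2897) = 1/(8820 + 2897) = 1/11717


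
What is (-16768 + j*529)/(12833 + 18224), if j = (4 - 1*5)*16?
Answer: -25232/31057 ≈ -0.81244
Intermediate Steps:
j = -16 (j = (4 - 5)*16 = -1*16 = -16)
(-16768 + j*529)/(12833 + 18224) = (-16768 - 16*529)/(12833 + 18224) = (-16768 - 8464)/31057 = -25232*1/31057 = -25232/31057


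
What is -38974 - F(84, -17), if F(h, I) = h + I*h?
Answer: -37630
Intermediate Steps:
-38974 - F(84, -17) = -38974 - 84*(1 - 17) = -38974 - 84*(-16) = -38974 - 1*(-1344) = -38974 + 1344 = -37630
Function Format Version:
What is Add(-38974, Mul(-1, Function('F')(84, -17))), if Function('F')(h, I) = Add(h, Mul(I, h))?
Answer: -37630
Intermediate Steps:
Add(-38974, Mul(-1, Function('F')(84, -17))) = Add(-38974, Mul(-1, Mul(84, Add(1, -17)))) = Add(-38974, Mul(-1, Mul(84, -16))) = Add(-38974, Mul(-1, -1344)) = Add(-38974, 1344) = -37630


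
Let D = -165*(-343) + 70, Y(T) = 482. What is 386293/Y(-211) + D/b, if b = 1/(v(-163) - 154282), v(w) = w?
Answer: -4218283309557/482 ≈ -8.7516e+9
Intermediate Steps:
D = 56665 (D = 56595 + 70 = 56665)
b = -1/154445 (b = 1/(-163 - 154282) = 1/(-154445) = -1/154445 ≈ -6.4748e-6)
386293/Y(-211) + D/b = 386293/482 + 56665/(-1/154445) = 386293*(1/482) + 56665*(-154445) = 386293/482 - 8751625925 = -4218283309557/482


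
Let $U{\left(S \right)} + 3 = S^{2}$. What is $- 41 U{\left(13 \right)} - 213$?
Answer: $-7019$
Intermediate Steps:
$U{\left(S \right)} = -3 + S^{2}$
$- 41 U{\left(13 \right)} - 213 = - 41 \left(-3 + 13^{2}\right) - 213 = - 41 \left(-3 + 169\right) - 213 = \left(-41\right) 166 - 213 = -6806 - 213 = -7019$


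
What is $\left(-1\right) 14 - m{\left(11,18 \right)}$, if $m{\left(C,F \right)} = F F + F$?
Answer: $-356$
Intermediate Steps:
$m{\left(C,F \right)} = F + F^{2}$ ($m{\left(C,F \right)} = F^{2} + F = F + F^{2}$)
$\left(-1\right) 14 - m{\left(11,18 \right)} = \left(-1\right) 14 - 18 \left(1 + 18\right) = -14 - 18 \cdot 19 = -14 - 342 = -356$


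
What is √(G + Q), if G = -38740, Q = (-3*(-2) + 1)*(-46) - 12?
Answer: I*√39074 ≈ 197.67*I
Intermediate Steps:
Q = -334 (Q = (6 + 1)*(-46) - 12 = 7*(-46) - 12 = -322 - 12 = -334)
√(G + Q) = √(-38740 - 334) = √(-39074) = I*√39074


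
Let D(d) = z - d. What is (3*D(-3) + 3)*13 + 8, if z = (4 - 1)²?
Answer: 515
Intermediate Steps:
z = 9 (z = 3² = 9)
D(d) = 9 - d
(3*D(-3) + 3)*13 + 8 = (3*(9 - 1*(-3)) + 3)*13 + 8 = (3*(9 + 3) + 3)*13 + 8 = (3*12 + 3)*13 + 8 = (36 + 3)*13 + 8 = 39*13 + 8 = 507 + 8 = 515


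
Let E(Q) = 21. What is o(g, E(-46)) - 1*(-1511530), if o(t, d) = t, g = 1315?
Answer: 1512845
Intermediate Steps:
o(g, E(-46)) - 1*(-1511530) = 1315 - 1*(-1511530) = 1315 + 1511530 = 1512845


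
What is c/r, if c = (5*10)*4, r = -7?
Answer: -200/7 ≈ -28.571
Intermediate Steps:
c = 200 (c = 50*4 = 200)
c/r = 200/(-7) = 200*(-⅐) = -200/7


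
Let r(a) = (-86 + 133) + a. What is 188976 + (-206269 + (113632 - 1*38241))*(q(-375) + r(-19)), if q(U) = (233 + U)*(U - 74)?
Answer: -8347995132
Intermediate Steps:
r(a) = 47 + a
q(U) = (-74 + U)*(233 + U) (q(U) = (233 + U)*(-74 + U) = (-74 + U)*(233 + U))
188976 + (-206269 + (113632 - 1*38241))*(q(-375) + r(-19)) = 188976 + (-206269 + (113632 - 1*38241))*((-17242 + (-375)² + 159*(-375)) + (47 - 19)) = 188976 + (-206269 + (113632 - 38241))*((-17242 + 140625 - 59625) + 28) = 188976 + (-206269 + 75391)*(63758 + 28) = 188976 - 130878*63786 = 188976 - 8348184108 = -8347995132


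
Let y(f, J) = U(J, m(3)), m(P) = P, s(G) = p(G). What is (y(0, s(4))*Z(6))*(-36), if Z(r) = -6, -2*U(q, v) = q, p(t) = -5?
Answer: 540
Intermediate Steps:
s(G) = -5
U(q, v) = -q/2
y(f, J) = -J/2
(y(0, s(4))*Z(6))*(-36) = (-1/2*(-5)*(-6))*(-36) = ((5/2)*(-6))*(-36) = -15*(-36) = 540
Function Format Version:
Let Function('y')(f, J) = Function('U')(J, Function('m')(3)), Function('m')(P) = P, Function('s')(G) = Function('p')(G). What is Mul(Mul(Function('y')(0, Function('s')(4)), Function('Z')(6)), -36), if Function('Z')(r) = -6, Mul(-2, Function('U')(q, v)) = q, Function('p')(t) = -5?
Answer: 540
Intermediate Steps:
Function('s')(G) = -5
Function('U')(q, v) = Mul(Rational(-1, 2), q)
Function('y')(f, J) = Mul(Rational(-1, 2), J)
Mul(Mul(Function('y')(0, Function('s')(4)), Function('Z')(6)), -36) = Mul(Mul(Mul(Rational(-1, 2), -5), -6), -36) = Mul(Mul(Rational(5, 2), -6), -36) = Mul(-15, -36) = 540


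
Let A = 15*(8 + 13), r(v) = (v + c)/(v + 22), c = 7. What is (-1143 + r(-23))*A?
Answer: -355005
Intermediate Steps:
r(v) = (7 + v)/(22 + v) (r(v) = (v + 7)/(v + 22) = (7 + v)/(22 + v))
A = 315 (A = 15*21 = 315)
(-1143 + r(-23))*A = (-1143 + (7 - 23)/(22 - 23))*315 = (-1143 - 16/(-1))*315 = (-1143 - 1*(-16))*315 = (-1143 + 16)*315 = -1127*315 = -355005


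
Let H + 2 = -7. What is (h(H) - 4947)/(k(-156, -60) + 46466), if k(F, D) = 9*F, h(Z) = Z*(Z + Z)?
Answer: -4785/45062 ≈ -0.10619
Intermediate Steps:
H = -9 (H = -2 - 7 = -9)
h(Z) = 2*Z² (h(Z) = Z*(2*Z) = 2*Z²)
(h(H) - 4947)/(k(-156, -60) + 46466) = (2*(-9)² - 4947)/(9*(-156) + 46466) = (2*81 - 4947)/(-1404 + 46466) = (162 - 4947)/45062 = -4785*1/45062 = -4785/45062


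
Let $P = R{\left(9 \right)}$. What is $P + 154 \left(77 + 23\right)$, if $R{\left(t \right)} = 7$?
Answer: $15407$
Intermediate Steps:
$P = 7$
$P + 154 \left(77 + 23\right) = 7 + 154 \left(77 + 23\right) = 7 + 154 \cdot 100 = 7 + 15400 = 15407$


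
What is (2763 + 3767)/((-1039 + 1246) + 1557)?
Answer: 3265/882 ≈ 3.7018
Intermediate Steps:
(2763 + 3767)/((-1039 + 1246) + 1557) = 6530/(207 + 1557) = 6530/1764 = 6530*(1/1764) = 3265/882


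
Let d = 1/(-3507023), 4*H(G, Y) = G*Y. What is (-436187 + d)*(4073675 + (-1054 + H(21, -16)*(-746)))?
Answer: -6325819243368541070/3507023 ≈ -1.8038e+12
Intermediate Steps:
H(G, Y) = G*Y/4 (H(G, Y) = (G*Y)/4 = G*Y/4)
d = -1/3507023 ≈ -2.8514e-7
(-436187 + d)*(4073675 + (-1054 + H(21, -16)*(-746))) = (-436187 - 1/3507023)*(4073675 + (-1054 + ((¼)*21*(-16))*(-746))) = -1529717841302*(4073675 + (-1054 - 84*(-746)))/3507023 = -1529717841302*(4073675 + (-1054 + 62664))/3507023 = -1529717841302*(4073675 + 61610)/3507023 = -1529717841302/3507023*4135285 = -6325819243368541070/3507023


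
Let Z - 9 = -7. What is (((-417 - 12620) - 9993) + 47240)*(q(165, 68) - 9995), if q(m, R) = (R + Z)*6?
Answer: -231810750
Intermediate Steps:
Z = 2 (Z = 9 - 7 = 2)
q(m, R) = 12 + 6*R (q(m, R) = (R + 2)*6 = (2 + R)*6 = 12 + 6*R)
(((-417 - 12620) - 9993) + 47240)*(q(165, 68) - 9995) = (((-417 - 12620) - 9993) + 47240)*((12 + 6*68) - 9995) = ((-13037 - 9993) + 47240)*((12 + 408) - 9995) = (-23030 + 47240)*(420 - 9995) = 24210*(-9575) = -231810750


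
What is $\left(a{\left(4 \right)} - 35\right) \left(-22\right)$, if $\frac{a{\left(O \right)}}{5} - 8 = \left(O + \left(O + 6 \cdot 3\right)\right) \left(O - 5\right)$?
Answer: $2750$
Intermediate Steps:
$a{\left(O \right)} = 40 + 5 \left(-5 + O\right) \left(18 + 2 O\right)$ ($a{\left(O \right)} = 40 + 5 \left(O + \left(O + 6 \cdot 3\right)\right) \left(O - 5\right) = 40 + 5 \left(O + \left(O + 18\right)\right) \left(-5 + O\right) = 40 + 5 \left(O + \left(18 + O\right)\right) \left(-5 + O\right) = 40 + 5 \left(18 + 2 O\right) \left(-5 + O\right) = 40 + 5 \left(-5 + O\right) \left(18 + 2 O\right)$)
$\left(a{\left(4 \right)} - 35\right) \left(-22\right) = \left(\left(-410 + 10 \cdot 4^{2} + 40 \cdot 4\right) - 35\right) \left(-22\right) = \left(\left(-410 + 10 \cdot 16 + 160\right) - 35\right) \left(-22\right) = \left(\left(-410 + 160 + 160\right) - 35\right) \left(-22\right) = \left(-90 - 35\right) \left(-22\right) = \left(-125\right) \left(-22\right) = 2750$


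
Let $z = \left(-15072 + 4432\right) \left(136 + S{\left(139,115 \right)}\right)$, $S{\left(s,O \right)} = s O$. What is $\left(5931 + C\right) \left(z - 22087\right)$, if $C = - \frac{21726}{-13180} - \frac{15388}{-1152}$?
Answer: $- \frac{967971962517492719}{948960} \approx -1.02 \cdot 10^{12}$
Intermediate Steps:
$S{\left(s,O \right)} = O s$
$z = -171527440$ ($z = \left(-15072 + 4432\right) \left(136 + 115 \cdot 139\right) = - 10640 \left(136 + 15985\right) = \left(-10640\right) 16121 = -171527440$)
$C = \frac{14240137}{948960}$ ($C = \left(-21726\right) \left(- \frac{1}{13180}\right) - - \frac{3847}{288} = \frac{10863}{6590} + \frac{3847}{288} = \frac{14240137}{948960} \approx 15.006$)
$\left(5931 + C\right) \left(z - 22087\right) = \left(5931 + \frac{14240137}{948960}\right) \left(-171527440 - 22087\right) = \frac{5642521897}{948960} \left(-171549527\right) = - \frac{967971962517492719}{948960}$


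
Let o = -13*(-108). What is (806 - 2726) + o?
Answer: -516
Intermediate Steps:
o = 1404
(806 - 2726) + o = (806 - 2726) + 1404 = -1920 + 1404 = -516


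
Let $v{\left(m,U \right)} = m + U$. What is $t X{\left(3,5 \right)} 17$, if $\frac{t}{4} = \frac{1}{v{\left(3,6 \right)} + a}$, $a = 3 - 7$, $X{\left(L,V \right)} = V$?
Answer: $68$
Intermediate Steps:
$v{\left(m,U \right)} = U + m$
$a = -4$
$t = \frac{4}{5}$ ($t = \frac{4}{\left(6 + 3\right) - 4} = \frac{4}{9 - 4} = \frac{4}{5} \approx 0.8$)
$t X{\left(3,5 \right)} 17 = \frac{4}{5} \cdot 5 \cdot 17 = 4 \cdot 17 = 68$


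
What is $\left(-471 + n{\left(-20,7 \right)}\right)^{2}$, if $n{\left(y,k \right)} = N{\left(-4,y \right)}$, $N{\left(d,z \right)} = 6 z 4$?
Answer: $904401$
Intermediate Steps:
$N{\left(d,z \right)} = 24 z$
$n{\left(y,k \right)} = 24 y$
$\left(-471 + n{\left(-20,7 \right)}\right)^{2} = \left(-471 + 24 \left(-20\right)\right)^{2} = \left(-471 - 480\right)^{2} = \left(-951\right)^{2} = 904401$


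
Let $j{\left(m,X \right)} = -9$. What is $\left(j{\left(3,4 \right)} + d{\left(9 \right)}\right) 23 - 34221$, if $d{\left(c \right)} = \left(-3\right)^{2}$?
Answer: $-34221$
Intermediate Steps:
$d{\left(c \right)} = 9$
$\left(j{\left(3,4 \right)} + d{\left(9 \right)}\right) 23 - 34221 = \left(-9 + 9\right) 23 - 34221 = 0 \cdot 23 - 34221 = 0 - 34221 = -34221$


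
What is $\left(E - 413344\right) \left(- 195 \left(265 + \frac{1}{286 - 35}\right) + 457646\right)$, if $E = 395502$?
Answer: $- \frac{1818073500892}{251} \approx -7.2433 \cdot 10^{9}$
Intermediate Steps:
$\left(E - 413344\right) \left(- 195 \left(265 + \frac{1}{286 - 35}\right) + 457646\right) = \left(395502 - 413344\right) \left(- 195 \left(265 + \frac{1}{286 - 35}\right) + 457646\right) = - 17842 \left(- 195 \left(265 + \frac{1}{251}\right) + 457646\right) = - 17842 \left(\left(-195\right) \frac{66516}{251} + 457646\right) = - 17842 \left(- \frac{12970620}{251} + 457646\right) = \left(-17842\right) \frac{101898526}{251} = - \frac{1818073500892}{251}$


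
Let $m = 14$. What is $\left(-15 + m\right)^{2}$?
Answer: $1$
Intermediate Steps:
$\left(-15 + m\right)^{2} = \left(-15 + 14\right)^{2} = \left(-1\right)^{2} = 1$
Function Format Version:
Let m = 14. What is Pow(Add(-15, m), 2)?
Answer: 1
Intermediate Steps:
Pow(Add(-15, m), 2) = Pow(Add(-15, 14), 2) = Pow(-1, 2) = 1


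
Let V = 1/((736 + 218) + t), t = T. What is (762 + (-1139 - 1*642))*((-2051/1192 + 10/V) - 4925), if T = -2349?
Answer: 22928570969/1192 ≈ 1.9235e+7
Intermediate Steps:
t = -2349
V = -1/1395 (V = 1/((736 + 218) - 2349) = 1/(954 - 2349) = 1/(-1395) = -1/1395 ≈ -0.00071685)
(762 + (-1139 - 1*642))*((-2051/1192 + 10/V) - 4925) = (762 + (-1139 - 1*642))*((-2051/1192 + 10/(-1/1395)) - 4925) = (762 + (-1139 - 642))*((-2051*1/1192 + 10*(-1395)) - 4925) = (762 - 1781)*((-2051/1192 - 13950) - 4925) = -1019*(-16630451/1192 - 4925) = -1019*(-22501051/1192) = 22928570969/1192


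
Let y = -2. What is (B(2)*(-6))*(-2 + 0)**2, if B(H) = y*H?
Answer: 96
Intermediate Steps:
B(H) = -2*H
(B(2)*(-6))*(-2 + 0)**2 = (-2*2*(-6))*(-2 + 0)**2 = -4*(-6)*(-2)**2 = 24*4 = 96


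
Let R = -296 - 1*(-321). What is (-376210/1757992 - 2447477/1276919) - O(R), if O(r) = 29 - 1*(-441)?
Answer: -529922663203867/1122406693324 ≈ -472.13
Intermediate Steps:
R = 25 (R = -296 + 321 = 25)
O(r) = 470 (O(r) = 29 + 441 = 470)
(-376210/1757992 - 2447477/1276919) - O(R) = (-376210/1757992 - 2447477/1276919) - 1*470 = (-376210*1/1757992 - 2447477*1/1276919) - 470 = (-188105/878996 - 2447477/1276919) - 470 = -2391517341587/1122406693324 - 470 = -529922663203867/1122406693324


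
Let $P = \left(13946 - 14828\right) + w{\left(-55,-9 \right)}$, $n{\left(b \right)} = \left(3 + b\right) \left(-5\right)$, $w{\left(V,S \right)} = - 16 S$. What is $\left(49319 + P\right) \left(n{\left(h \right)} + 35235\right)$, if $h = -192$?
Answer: $1757660580$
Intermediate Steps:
$n{\left(b \right)} = -15 - 5 b$
$P = -738$ ($P = \left(13946 - 14828\right) - -144 = -882 + 144 = -738$)
$\left(49319 + P\right) \left(n{\left(h \right)} + 35235\right) = \left(49319 - 738\right) \left(\left(-15 - -960\right) + 35235\right) = 48581 \left(\left(-15 + 960\right) + 35235\right) = 48581 \left(945 + 35235\right) = 48581 \cdot 36180 = 1757660580$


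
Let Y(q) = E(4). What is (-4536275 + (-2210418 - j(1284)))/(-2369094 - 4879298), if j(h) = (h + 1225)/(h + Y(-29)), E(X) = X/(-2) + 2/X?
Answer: 17305272563/18592125480 ≈ 0.93079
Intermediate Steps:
E(X) = 2/X - X/2 (E(X) = X*(-1/2) + 2/X = -X/2 + 2/X = 2/X - X/2)
Y(q) = -3/2 (Y(q) = 2/4 - 1/2*4 = 2*(1/4) - 2 = 1/2 - 2 = -3/2)
j(h) = (1225 + h)/(-3/2 + h) (j(h) = (h + 1225)/(h - 3/2) = (1225 + h)/(-3/2 + h))
(-4536275 + (-2210418 - j(1284)))/(-2369094 - 4879298) = (-4536275 + (-2210418 - 2*(1225 + 1284)/(-3 + 2*1284)))/(-2369094 - 4879298) = (-4536275 + (-2210418 - 2*2509/(-3 + 2568)))/(-7248392) = (-4536275 + (-2210418 - 2*2509/2565))*(-1/7248392) = (-4536275 + (-2210418 - 1*5018/2565))*(-1/7248392) = (-4536275 + (-2210418 - 5018/2565))*(-1/7248392) = (-4536275 - 5669727188/2565)*(-1/7248392) = -17305272563/2565*(-1/7248392) = 17305272563/18592125480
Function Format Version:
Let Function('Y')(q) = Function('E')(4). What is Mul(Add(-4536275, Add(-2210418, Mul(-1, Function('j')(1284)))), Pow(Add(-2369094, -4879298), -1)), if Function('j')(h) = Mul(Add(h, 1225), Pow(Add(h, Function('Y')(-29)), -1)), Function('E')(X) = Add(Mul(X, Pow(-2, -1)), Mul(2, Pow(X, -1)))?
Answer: Rational(17305272563, 18592125480) ≈ 0.93079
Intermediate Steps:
Function('E')(X) = Add(Mul(2, Pow(X, -1)), Mul(Rational(-1, 2), X)) (Function('E')(X) = Add(Mul(X, Rational(-1, 2)), Mul(2, Pow(X, -1))) = Add(Mul(Rational(-1, 2), X), Mul(2, Pow(X, -1))) = Add(Mul(2, Pow(X, -1)), Mul(Rational(-1, 2), X)))
Function('Y')(q) = Rational(-3, 2) (Function('Y')(q) = Add(Mul(2, Pow(4, -1)), Mul(Rational(-1, 2), 4)) = Add(Mul(2, Rational(1, 4)), -2) = Add(Rational(1, 2), -2) = Rational(-3, 2))
Function('j')(h) = Mul(Pow(Add(Rational(-3, 2), h), -1), Add(1225, h)) (Function('j')(h) = Mul(Add(h, 1225), Pow(Add(h, Rational(-3, 2)), -1)) = Mul(Add(1225, h), Pow(Add(Rational(-3, 2), h), -1)) = Mul(Pow(Add(Rational(-3, 2), h), -1), Add(1225, h)))
Mul(Add(-4536275, Add(-2210418, Mul(-1, Function('j')(1284)))), Pow(Add(-2369094, -4879298), -1)) = Mul(Add(-4536275, Add(-2210418, Mul(-1, Mul(2, Pow(Add(-3, Mul(2, 1284)), -1), Add(1225, 1284))))), Pow(Add(-2369094, -4879298), -1)) = Mul(Add(-4536275, Add(-2210418, Mul(-1, Mul(2, Pow(Add(-3, 2568), -1), 2509)))), Pow(-7248392, -1)) = Mul(Add(-4536275, Add(-2210418, Mul(-1, Mul(2, Pow(2565, -1), 2509)))), Rational(-1, 7248392)) = Mul(Add(-4536275, Add(-2210418, Mul(-1, Mul(2, Rational(1, 2565), 2509)))), Rational(-1, 7248392)) = Mul(Add(-4536275, Add(-2210418, Mul(-1, Rational(5018, 2565)))), Rational(-1, 7248392)) = Mul(Add(-4536275, Add(-2210418, Rational(-5018, 2565))), Rational(-1, 7248392)) = Mul(Add(-4536275, Rational(-5669727188, 2565)), Rational(-1, 7248392)) = Mul(Rational(-17305272563, 2565), Rational(-1, 7248392)) = Rational(17305272563, 18592125480)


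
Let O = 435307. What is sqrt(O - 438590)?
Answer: 7*I*sqrt(67) ≈ 57.297*I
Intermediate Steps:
sqrt(O - 438590) = sqrt(435307 - 438590) = sqrt(-3283) = 7*I*sqrt(67)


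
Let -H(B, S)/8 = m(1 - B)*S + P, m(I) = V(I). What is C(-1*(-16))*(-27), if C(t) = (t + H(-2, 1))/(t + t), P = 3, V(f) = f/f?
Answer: 27/2 ≈ 13.500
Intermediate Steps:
V(f) = 1
m(I) = 1
H(B, S) = -24 - 8*S (H(B, S) = -8*(1*S + 3) = -8*(S + 3) = -8*(3 + S) = -24 - 8*S)
C(t) = (-32 + t)/(2*t) (C(t) = (t + (-24 - 8*1))/(t + t) = (t + (-24 - 8))/((2*t)) = (t - 32)*(1/(2*t)) = (-32 + t)*(1/(2*t)) = (-32 + t)/(2*t))
C(-1*(-16))*(-27) = ((-32 - 1*(-16))/(2*((-1*(-16)))))*(-27) = ((½)*(-32 + 16)/16)*(-27) = ((½)*(1/16)*(-16))*(-27) = -½*(-27) = 27/2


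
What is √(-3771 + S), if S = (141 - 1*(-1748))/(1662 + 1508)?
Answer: I*√37888413770/3170 ≈ 61.404*I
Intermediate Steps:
S = 1889/3170 (S = (141 + 1748)/3170 = 1889*(1/3170) = 1889/3170 ≈ 0.59590)
√(-3771 + S) = √(-3771 + 1889/3170) = √(-11952181/3170) = I*√37888413770/3170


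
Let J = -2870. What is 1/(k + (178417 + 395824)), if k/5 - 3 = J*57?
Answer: -1/243694 ≈ -4.1035e-6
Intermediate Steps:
k = -817935 (k = 15 + 5*(-2870*57) = 15 + 5*(-163590) = 15 - 817950 = -817935)
1/(k + (178417 + 395824)) = 1/(-817935 + (178417 + 395824)) = 1/(-817935 + 574241) = 1/(-243694) = -1/243694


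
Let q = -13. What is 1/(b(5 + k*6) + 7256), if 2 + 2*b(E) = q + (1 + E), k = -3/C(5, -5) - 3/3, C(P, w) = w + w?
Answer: 5/36247 ≈ 0.00013794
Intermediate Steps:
C(P, w) = 2*w
k = -7/10 (k = -3/(2*(-5)) - 3/3 = -3/(-10) - 3*⅓ = -3*(-⅒) - 1 = 3/10 - 1 = -7/10 ≈ -0.70000)
b(E) = -7 + E/2 (b(E) = -1 + (-13 + (1 + E))/2 = -1 + (-12 + E)/2 = -1 + (-6 + E/2) = -7 + E/2)
1/(b(5 + k*6) + 7256) = 1/((-7 + (5 - 7/10*6)/2) + 7256) = 1/((-7 + (5 - 21/5)/2) + 7256) = 1/((-7 + (½)*(⅘)) + 7256) = 1/((-7 + ⅖) + 7256) = 1/(-33/5 + 7256) = 1/(36247/5) = 5/36247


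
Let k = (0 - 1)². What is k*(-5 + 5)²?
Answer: 0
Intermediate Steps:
k = 1 (k = (-1)² = 1)
k*(-5 + 5)² = 1*(-5 + 5)² = 1*0² = 1*0 = 0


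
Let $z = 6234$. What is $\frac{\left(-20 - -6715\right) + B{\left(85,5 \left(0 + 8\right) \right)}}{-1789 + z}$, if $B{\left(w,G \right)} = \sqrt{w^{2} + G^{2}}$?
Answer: $\frac{1339}{889} + \frac{\sqrt{353}}{889} \approx 1.5273$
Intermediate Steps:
$B{\left(w,G \right)} = \sqrt{G^{2} + w^{2}}$
$\frac{\left(-20 - -6715\right) + B{\left(85,5 \left(0 + 8\right) \right)}}{-1789 + z} = \frac{\left(-20 - -6715\right) + \sqrt{\left(5 \left(0 + 8\right)\right)^{2} + 85^{2}}}{-1789 + 6234} = \frac{\left(-20 + 6715\right) + \sqrt{\left(5 \cdot 8\right)^{2} + 7225}}{4445} = \left(6695 + \sqrt{40^{2} + 7225}\right) \frac{1}{4445} = \left(6695 + \sqrt{1600 + 7225}\right) \frac{1}{4445} = \left(6695 + \sqrt{8825}\right) \frac{1}{4445} = \left(6695 + 5 \sqrt{353}\right) \frac{1}{4445} = \frac{1339}{889} + \frac{\sqrt{353}}{889}$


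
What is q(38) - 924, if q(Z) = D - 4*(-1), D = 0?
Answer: -920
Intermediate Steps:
q(Z) = 4 (q(Z) = 0 - 4*(-1) = 0 + 4 = 4)
q(38) - 924 = 4 - 924 = -920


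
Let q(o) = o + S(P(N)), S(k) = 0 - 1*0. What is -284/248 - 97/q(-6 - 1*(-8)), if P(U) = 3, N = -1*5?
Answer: -1539/31 ≈ -49.645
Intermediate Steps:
N = -5
S(k) = 0 (S(k) = 0 + 0 = 0)
q(o) = o (q(o) = o + 0 = o)
-284/248 - 97/q(-6 - 1*(-8)) = -284/248 - 97/(-6 - 1*(-8)) = -284*1/248 - 97/(-6 + 8) = -71/62 - 97/2 = -1539/31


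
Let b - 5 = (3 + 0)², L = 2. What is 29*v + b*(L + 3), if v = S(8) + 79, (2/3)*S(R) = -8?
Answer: 2013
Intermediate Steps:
b = 14 (b = 5 + (3 + 0)² = 5 + 3² = 5 + 9 = 14)
S(R) = -12 (S(R) = (3/2)*(-8) = -12)
v = 67 (v = -12 + 79 = 67)
29*v + b*(L + 3) = 29*67 + 14*(2 + 3) = 1943 + 14*5 = 1943 + 70 = 2013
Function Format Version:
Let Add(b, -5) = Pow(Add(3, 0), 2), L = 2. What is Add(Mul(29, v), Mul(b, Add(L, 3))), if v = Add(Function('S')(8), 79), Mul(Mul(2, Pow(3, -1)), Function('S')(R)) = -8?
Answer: 2013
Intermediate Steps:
b = 14 (b = Add(5, Pow(Add(3, 0), 2)) = Add(5, Pow(3, 2)) = Add(5, 9) = 14)
Function('S')(R) = -12 (Function('S')(R) = Mul(Rational(3, 2), -8) = -12)
v = 67 (v = Add(-12, 79) = 67)
Add(Mul(29, v), Mul(b, Add(L, 3))) = Add(Mul(29, 67), Mul(14, Add(2, 3))) = Add(1943, Mul(14, 5)) = Add(1943, 70) = 2013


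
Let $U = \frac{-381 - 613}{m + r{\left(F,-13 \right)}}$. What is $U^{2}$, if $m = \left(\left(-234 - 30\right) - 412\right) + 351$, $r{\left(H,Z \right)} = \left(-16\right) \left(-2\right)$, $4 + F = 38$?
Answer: $\frac{988036}{85849} \approx 11.509$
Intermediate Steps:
$F = 34$ ($F = -4 + 38 = 34$)
$r{\left(H,Z \right)} = 32$
$m = -325$ ($m = \left(\left(-234 - 30\right) - 412\right) + 351 = \left(-264 - 412\right) + 351 = -676 + 351 = -325$)
$U = \frac{994}{293}$ ($U = \frac{-381 - 613}{-325 + 32} = - \frac{994}{-293} = \left(-994\right) \left(- \frac{1}{293}\right) = \frac{994}{293} \approx 3.3925$)
$U^{2} = \left(\frac{994}{293}\right)^{2} = \frac{988036}{85849}$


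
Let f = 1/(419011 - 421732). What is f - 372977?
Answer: -1014870418/2721 ≈ -3.7298e+5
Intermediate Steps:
f = -1/2721 (f = 1/(-2721) = -1/2721 ≈ -0.00036751)
f - 372977 = -1/2721 - 372977 = -1014870418/2721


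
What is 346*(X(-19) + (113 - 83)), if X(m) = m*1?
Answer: 3806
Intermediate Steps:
X(m) = m
346*(X(-19) + (113 - 83)) = 346*(-19 + (113 - 83)) = 346*(-19 + 30) = 346*11 = 3806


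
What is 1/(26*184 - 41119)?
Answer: -1/36335 ≈ -2.7522e-5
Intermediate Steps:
1/(26*184 - 41119) = 1/(4784 - 41119) = 1/(-36335) = -1/36335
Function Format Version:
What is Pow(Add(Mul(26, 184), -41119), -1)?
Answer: Rational(-1, 36335) ≈ -2.7522e-5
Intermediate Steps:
Pow(Add(Mul(26, 184), -41119), -1) = Pow(Add(4784, -41119), -1) = Pow(-36335, -1) = Rational(-1, 36335)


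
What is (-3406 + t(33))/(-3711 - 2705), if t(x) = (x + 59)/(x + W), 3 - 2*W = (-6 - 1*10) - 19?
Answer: 44255/83408 ≈ 0.53058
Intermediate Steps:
W = 19 (W = 3/2 - ((-6 - 1*10) - 19)/2 = 3/2 - ((-6 - 10) - 19)/2 = 3/2 - (-16 - 19)/2 = 3/2 - ½*(-35) = 3/2 + 35/2 = 19)
t(x) = (59 + x)/(19 + x) (t(x) = (x + 59)/(x + 19) = (59 + x)/(19 + x))
(-3406 + t(33))/(-3711 - 2705) = (-3406 + (59 + 33)/(19 + 33))/(-3711 - 2705) = (-3406 + 92/52)/(-6416) = (-3406 + (1/52)*92)*(-1/6416) = (-3406 + 23/13)*(-1/6416) = -44255/13*(-1/6416) = 44255/83408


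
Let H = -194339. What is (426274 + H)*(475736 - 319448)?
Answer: 36248657280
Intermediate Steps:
(426274 + H)*(475736 - 319448) = (426274 - 194339)*(475736 - 319448) = 231935*156288 = 36248657280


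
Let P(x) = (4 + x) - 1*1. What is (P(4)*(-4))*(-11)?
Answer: 308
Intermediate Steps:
P(x) = 3 + x (P(x) = (4 + x) - 1 = 3 + x)
(P(4)*(-4))*(-11) = ((3 + 4)*(-4))*(-11) = (7*(-4))*(-11) = -28*(-11) = 308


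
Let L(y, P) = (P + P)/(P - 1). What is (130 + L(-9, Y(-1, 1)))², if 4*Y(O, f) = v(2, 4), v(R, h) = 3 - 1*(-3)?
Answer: 18496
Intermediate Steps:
v(R, h) = 6 (v(R, h) = 3 + 3 = 6)
Y(O, f) = 3/2 (Y(O, f) = (¼)*6 = 3/2)
L(y, P) = 2*P/(-1 + P) (L(y, P) = (2*P)/(-1 + P) = 2*P/(-1 + P))
(130 + L(-9, Y(-1, 1)))² = (130 + 2*(3/2)/(-1 + 3/2))² = (130 + 2*(3/2)/(½))² = (130 + 2*(3/2)*2)² = (130 + 6)² = 136² = 18496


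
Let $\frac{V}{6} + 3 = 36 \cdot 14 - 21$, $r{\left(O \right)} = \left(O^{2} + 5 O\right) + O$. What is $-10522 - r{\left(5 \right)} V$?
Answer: $-168922$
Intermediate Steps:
$r{\left(O \right)} = O^{2} + 6 O$
$V = 2880$ ($V = -18 + 6 \left(36 \cdot 14 - 21\right) = -18 + 6 \left(504 - 21\right) = -18 + 6 \cdot 483 = -18 + 2898 = 2880$)
$-10522 - r{\left(5 \right)} V = -10522 - 5 \left(6 + 5\right) 2880 = -10522 - 5 \cdot 11 \cdot 2880 = -10522 - 55 \cdot 2880 = -10522 - 158400 = -168922$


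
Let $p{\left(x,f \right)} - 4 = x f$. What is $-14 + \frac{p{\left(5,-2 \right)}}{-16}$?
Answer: $- \frac{109}{8} \approx -13.625$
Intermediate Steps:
$p{\left(x,f \right)} = 4 + f x$ ($p{\left(x,f \right)} = 4 + x f = 4 + f x$)
$-14 + \frac{p{\left(5,-2 \right)}}{-16} = -14 + \frac{4 - 10}{-16} = -14 - \frac{4 - 10}{16} = -14 - - \frac{3}{8} = -14 + \frac{3}{8} = - \frac{109}{8}$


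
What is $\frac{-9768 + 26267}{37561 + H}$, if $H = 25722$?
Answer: $\frac{16499}{63283} \approx 0.26072$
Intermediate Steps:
$\frac{-9768 + 26267}{37561 + H} = \frac{-9768 + 26267}{37561 + 25722} = \frac{16499}{63283}$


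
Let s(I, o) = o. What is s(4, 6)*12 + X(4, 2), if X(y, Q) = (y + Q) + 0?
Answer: 78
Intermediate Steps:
X(y, Q) = Q + y (X(y, Q) = (Q + y) + 0 = Q + y)
s(4, 6)*12 + X(4, 2) = 6*12 + (2 + 4) = 72 + 6 = 78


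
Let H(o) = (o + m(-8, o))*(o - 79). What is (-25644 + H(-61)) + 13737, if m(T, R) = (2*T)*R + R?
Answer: -131467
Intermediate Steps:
m(T, R) = R + 2*R*T (m(T, R) = 2*R*T + R = R + 2*R*T)
H(o) = -14*o*(-79 + o) (H(o) = (o + o*(1 + 2*(-8)))*(o - 79) = (o + o*(1 - 16))*(-79 + o) = (o + o*(-15))*(-79 + o) = (o - 15*o)*(-79 + o) = (-14*o)*(-79 + o) = -14*o*(-79 + o))
(-25644 + H(-61)) + 13737 = (-25644 + 14*(-61)*(79 - 1*(-61))) + 13737 = (-25644 + 14*(-61)*(79 + 61)) + 13737 = (-25644 + 14*(-61)*140) + 13737 = (-25644 - 119560) + 13737 = -145204 + 13737 = -131467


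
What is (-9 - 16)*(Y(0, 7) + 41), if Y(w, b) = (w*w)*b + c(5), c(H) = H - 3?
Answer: -1075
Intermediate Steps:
c(H) = -3 + H
Y(w, b) = 2 + b*w² (Y(w, b) = (w*w)*b + (-3 + 5) = w²*b + 2 = b*w² + 2 = 2 + b*w²)
(-9 - 16)*(Y(0, 7) + 41) = (-9 - 16)*((2 + 7*0²) + 41) = -25*((2 + 7*0) + 41) = -25*((2 + 0) + 41) = -25*(2 + 41) = -25*43 = -1075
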